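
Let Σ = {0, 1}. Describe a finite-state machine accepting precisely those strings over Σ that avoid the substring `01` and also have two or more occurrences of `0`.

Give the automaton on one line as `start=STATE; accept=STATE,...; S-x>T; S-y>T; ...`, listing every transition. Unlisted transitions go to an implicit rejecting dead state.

start=A; accept=C; A-0>B; A-1>A; B-0>C; B-1>D; C-0>C; C-1>D; D-0>D; D-1>D

Run two small machines in parallel and take their product. The first has 3 states tracking partial matches of the forbidden pattern `01`; the second has 4 states tracking the count of `0`s, saturating at 3. A product state is a pair (one from each), accepting exactly when both do. Minimizing collapses redundant product states.
With 4 states:
       0  1 
>  A   B  A 
   B   C  D 
 * C   C  D 
   D   D  D 
(> = start, * = accepting)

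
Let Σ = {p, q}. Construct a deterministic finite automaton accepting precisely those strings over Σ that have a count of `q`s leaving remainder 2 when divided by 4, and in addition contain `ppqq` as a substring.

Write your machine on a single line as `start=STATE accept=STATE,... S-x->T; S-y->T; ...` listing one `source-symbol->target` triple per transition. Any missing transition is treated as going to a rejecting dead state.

start=A; accept=K; A-p->B; A-q->C; B-p->D; B-q->C; C-p->E; C-q->F; D-p->D; D-q->G; E-p->H; E-q->F; F-p->I; F-q->J; G-p->E; G-q->K; H-p->H; H-q->L; I-p->M; I-q->J; J-p->N; J-q->A; K-p->K; K-q->O; L-p->I; L-q->O; M-p->M; M-q->P; N-p->Q; N-q->A; O-p->O; O-q->R; P-p->N; P-q->R; Q-p->Q; Q-q->S; R-p->R; R-q->T; S-p->B; S-q->T; T-p->T; T-q->K

Build one automaton per condition and run them in lockstep. One (4 states) tracks the count of `q`s modulo 4; the other (5 states) tracks whether and how much of `ppqq` has been seen. Each combined state is a pair, one component from each; accept when both components accept.
With 20 states:
       p  q 
>  A   B  C 
   B   D  C 
   C   E  F 
   D   D  G 
   E   H  F 
   F   I  J 
   G   E  K 
   H   H  L 
   I   M  J 
   J   N  A 
 * K   K  O 
   L   I  O 
   M   M  P 
   N   Q  A 
   O   O  R 
   P   N  R 
   Q   Q  S 
   R   R  T 
   S   B  T 
   T   T  K 
(> = start, * = accepting)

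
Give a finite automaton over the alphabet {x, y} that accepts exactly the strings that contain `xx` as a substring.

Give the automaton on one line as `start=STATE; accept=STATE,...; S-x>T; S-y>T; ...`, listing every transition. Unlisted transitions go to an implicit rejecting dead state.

Track how much of `xx` has been matched so far: state A is no progress, C is the absorbing accept state reached once `xx` has occurred. Intermediate states record partial matches; on a mismatch, fall back to the longest reusable overlap.
A 3-state machine:
       x  y 
>  A   B  A 
   B   C  A 
 * C   C  C 
(> = start, * = accepting)

start=A; accept=C; A-x>B; A-y>A; B-x>C; B-y>A; C-x>C; C-y>C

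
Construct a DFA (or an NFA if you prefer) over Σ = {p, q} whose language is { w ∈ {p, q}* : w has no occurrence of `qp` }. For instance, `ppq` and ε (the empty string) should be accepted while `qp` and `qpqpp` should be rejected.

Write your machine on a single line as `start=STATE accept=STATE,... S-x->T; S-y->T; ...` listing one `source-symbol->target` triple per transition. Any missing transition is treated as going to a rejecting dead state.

This is the complement of 'contains `qp`'. Use the same substring-matching states — S0 through S2 holding how much of `qp` has just been matched — but flip the accepting set: everything except the trap S2 accepts.
With 3 states:
        p   q  
>* S0   S0  S1 
 * S1   S2  S1 
   S2   S2  S2 
(> = start, * = accepting)

start=S0; accept=S0,S1; S0-p->S0; S0-q->S1; S1-p->S2; S1-q->S1; S2-p->S2; S2-q->S2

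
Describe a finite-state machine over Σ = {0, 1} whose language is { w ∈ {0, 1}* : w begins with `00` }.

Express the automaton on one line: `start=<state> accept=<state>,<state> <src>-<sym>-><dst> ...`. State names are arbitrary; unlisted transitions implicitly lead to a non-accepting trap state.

Walk along `00` while the input agrees: from S0 take `0` to S1, and so on. Any deviation drops to the rejecting sink S3. Once S2 is reached the prefix is confirmed and every continuation is accepted.
4 states suffice.
        0   1  
>  S0   S1  S3 
   S1   S2  S3 
 * S2   S2  S2 
   S3   S3  S3 
(> = start, * = accepting)

start=S0 accept=S2 S0-0->S1 S0-1->S3 S1-0->S2 S1-1->S3 S2-0->S2 S2-1->S2 S3-0->S3 S3-1->S3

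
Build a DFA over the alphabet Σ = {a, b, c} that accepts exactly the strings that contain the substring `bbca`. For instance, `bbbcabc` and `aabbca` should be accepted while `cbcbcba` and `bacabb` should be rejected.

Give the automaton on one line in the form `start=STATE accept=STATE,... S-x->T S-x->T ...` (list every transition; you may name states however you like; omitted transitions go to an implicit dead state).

Track how much of `bbca` has been matched so far: state q0 is no progress, q4 is the absorbing accept state reached once `bbca` has occurred. Intermediate states record partial matches; on a mismatch, fall back to the longest reusable overlap.
5 states suffice.
        a   b   c  
>  q0   q0  q1  q0 
   q1   q0  q2  q0 
   q2   q0  q2  q3 
   q3   q4  q1  q0 
 * q4   q4  q4  q4 
(> = start, * = accepting)

start=q0 accept=q4 q0-a->q0 q0-b->q1 q0-c->q0 q1-a->q0 q1-b->q2 q1-c->q0 q2-a->q0 q2-b->q2 q2-c->q3 q3-a->q4 q3-b->q1 q3-c->q0 q4-a->q4 q4-b->q4 q4-c->q4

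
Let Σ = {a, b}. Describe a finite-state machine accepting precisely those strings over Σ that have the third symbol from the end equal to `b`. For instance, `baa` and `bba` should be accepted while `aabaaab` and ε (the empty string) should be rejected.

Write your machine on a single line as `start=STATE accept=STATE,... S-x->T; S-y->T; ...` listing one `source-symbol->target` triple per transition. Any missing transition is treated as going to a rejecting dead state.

start=q0; accept=q11,q12,q13,q14; q0-a->q1; q0-b->q2; q1-a->q3; q1-b->q4; q2-a->q5; q2-b->q6; q3-a->q7; q3-b->q8; q4-a->q9; q4-b->q10; q5-a->q11; q5-b->q12; q6-a->q13; q6-b->q14; q7-a->q7; q7-b->q8; q8-a->q9; q8-b->q10; q9-a->q11; q9-b->q12; q10-a->q13; q10-b->q14; q11-a->q7; q11-b->q8; q12-a->q9; q12-b->q10; q13-a->q11; q13-b->q12; q14-a->q13; q14-b->q14

A DFA must remember the last 3 symbols (since which symbol is third-to-last isn't known until the input ends). Use one state per possible window of the last ≤3 symbols; accept from those whose window starts with `b`.
          a    b  
>  q0     q1   q2 
   q1     q3   q4 
   q2     q5   q6 
   q3     q7   q8 
   q4     q9  q10 
   q5    q11  q12 
   q6    q13  q14 
   q7     q7   q8 
   q8     q9  q10 
   q9    q11  q12 
   q10   q13  q14 
 * q11    q7   q8 
 * q12    q9  q10 
 * q13   q11  q12 
 * q14   q13  q14 
(> = start, * = accepting)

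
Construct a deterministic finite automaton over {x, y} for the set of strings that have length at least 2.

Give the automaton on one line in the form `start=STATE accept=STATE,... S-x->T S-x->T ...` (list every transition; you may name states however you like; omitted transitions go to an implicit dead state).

start=A accept=C,D A-x->B A-y->B B-x->C B-y->C C-x->D C-y->D D-x->D D-y->D

Count input length up to 3: every symbol moves from A toward D, which means 'more than 2' and absorbs. Accept from {C, D}.
With 4 states:
       x  y 
>  A   B  B 
   B   C  C 
 * C   D  D 
 * D   D  D 
(> = start, * = accepting)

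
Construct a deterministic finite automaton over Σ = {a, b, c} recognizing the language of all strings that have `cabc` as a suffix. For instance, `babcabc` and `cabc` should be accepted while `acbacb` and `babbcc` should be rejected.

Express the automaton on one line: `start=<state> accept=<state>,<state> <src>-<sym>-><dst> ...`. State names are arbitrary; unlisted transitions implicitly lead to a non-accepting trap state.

start=q0 accept=q4 q0-a->q0 q0-b->q0 q0-c->q1 q1-a->q2 q1-b->q0 q1-c->q1 q2-a->q0 q2-b->q3 q2-c->q1 q3-a->q0 q3-b->q0 q3-c->q4 q4-a->q2 q4-b->q0 q4-c->q1

Remember how much of `cabc` the current input suffix matches. State q0 means no match yet; q1 means the last symbol is `c`; q2 means the last 2 symbols are `ca`; q3 means the last 3 symbols are `cab`; q4 means the last 4 symbols are `cabc`. Only q4 accepts. On a mismatch, fall back to the longest proper suffix that is still a prefix of `cabc`.
5 states suffice.
        a   b   c  
>  q0   q0  q0  q1 
   q1   q2  q0  q1 
   q2   q0  q3  q1 
   q3   q0  q0  q4 
 * q4   q2  q0  q1 
(> = start, * = accepting)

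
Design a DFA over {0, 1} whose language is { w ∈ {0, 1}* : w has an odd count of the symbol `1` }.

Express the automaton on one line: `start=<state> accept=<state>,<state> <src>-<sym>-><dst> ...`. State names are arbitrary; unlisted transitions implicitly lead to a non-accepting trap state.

start=A accept=B A-0->A A-1->B B-0->B B-1->A

The only thing that matters is how many `1`s have appeared, reduced mod 2. Use one state per residue: A for 0, …, B for 1. Reading `1` moves to the next residue; anything else stays put. B is accepting.
2 states suffice.
       0  1 
>  A   A  B 
 * B   B  A 
(> = start, * = accepting)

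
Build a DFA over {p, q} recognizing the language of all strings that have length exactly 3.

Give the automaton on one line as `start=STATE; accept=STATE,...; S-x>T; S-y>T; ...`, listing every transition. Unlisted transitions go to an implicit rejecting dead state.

start=s0; accept=s3; s0-p>s1; s0-q>s1; s1-p>s2; s1-q>s2; s2-p>s3; s2-q>s3; s3-p>s4; s3-q>s4; s4-p>s4; s4-q>s4

We only need to distinguish lengths 0, 1, …, 3, and '>3'. Chain s0 → s1 → s2 → s3 → s4 on every symbol, with s4 looping. Accepting states: {s3}.
        p   q  
>  s0   s1  s1 
   s1   s2  s2 
   s2   s3  s3 
 * s3   s4  s4 
   s4   s4  s4 
(> = start, * = accepting)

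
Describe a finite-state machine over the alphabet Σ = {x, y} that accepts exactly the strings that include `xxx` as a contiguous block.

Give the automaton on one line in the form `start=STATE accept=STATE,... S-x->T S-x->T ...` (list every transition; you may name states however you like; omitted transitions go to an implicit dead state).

States S0..S2 record the length of the longest prefix of `xxx` that matches the current input suffix. Reaching S3 means `xxx` has been seen, and we stay there forever. Accept from S3.
A 4-state machine:
        x   y  
>  S0   S1  S0 
   S1   S2  S0 
   S2   S3  S0 
 * S3   S3  S3 
(> = start, * = accepting)

start=S0 accept=S3 S0-x->S1 S0-y->S0 S1-x->S2 S1-y->S0 S2-x->S3 S2-y->S0 S3-x->S3 S3-y->S3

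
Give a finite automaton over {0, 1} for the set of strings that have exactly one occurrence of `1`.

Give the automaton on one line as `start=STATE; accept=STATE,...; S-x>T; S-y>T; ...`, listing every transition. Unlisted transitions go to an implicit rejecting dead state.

start=A; accept=B; A-0>A; A-1>B; B-0>B; B-1>C; C-0>C; C-1>C

Count `1`s, saturating at 2: state A means no `1` yet, B means one `1` seen, C means more than one. Each `1` increments (capped at C); other symbols loop. Accept from {B}.
       0  1 
>  A   A  B 
 * B   B  C 
   C   C  C 
(> = start, * = accepting)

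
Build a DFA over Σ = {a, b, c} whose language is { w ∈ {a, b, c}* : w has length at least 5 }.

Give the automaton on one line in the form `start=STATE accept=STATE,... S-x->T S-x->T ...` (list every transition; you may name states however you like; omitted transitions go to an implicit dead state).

Count input length up to 6: every symbol moves from q0 toward q6, which means 'more than 5' and absorbs. Accept from {q5, q6}.
With 7 states:
        a   b   c  
>  q0   q1  q1  q1 
   q1   q2  q2  q2 
   q2   q3  q3  q3 
   q3   q4  q4  q4 
   q4   q5  q5  q5 
 * q5   q6  q6  q6 
 * q6   q6  q6  q6 
(> = start, * = accepting)

start=q0 accept=q5,q6 q0-a->q1 q0-b->q1 q0-c->q1 q1-a->q2 q1-b->q2 q1-c->q2 q2-a->q3 q2-b->q3 q2-c->q3 q3-a->q4 q3-b->q4 q3-c->q4 q4-a->q5 q4-b->q5 q4-c->q5 q5-a->q6 q5-b->q6 q5-c->q6 q6-a->q6 q6-b->q6 q6-c->q6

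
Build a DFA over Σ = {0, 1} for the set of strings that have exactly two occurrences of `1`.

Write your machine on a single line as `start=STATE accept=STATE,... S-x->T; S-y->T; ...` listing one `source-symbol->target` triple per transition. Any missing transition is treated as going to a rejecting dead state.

Only the number of `1`s matters, and only up to 3. Make a chain q0 → q1 → q2 → q3 advanced by each `1` (with q3 absorbing); every other symbol self-loops. The accepting set is {q2}.
        0   1  
>  q0   q0  q1 
   q1   q1  q2 
 * q2   q2  q3 
   q3   q3  q3 
(> = start, * = accepting)

start=q0; accept=q2; q0-0->q0; q0-1->q1; q1-0->q1; q1-1->q2; q2-0->q2; q2-1->q3; q3-0->q3; q3-1->q3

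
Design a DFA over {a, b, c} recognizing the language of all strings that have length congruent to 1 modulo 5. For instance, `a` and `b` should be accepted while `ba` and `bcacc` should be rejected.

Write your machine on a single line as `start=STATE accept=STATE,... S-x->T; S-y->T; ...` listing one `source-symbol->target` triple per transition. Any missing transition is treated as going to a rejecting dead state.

start=S0; accept=S1; S0-a->S1; S0-b->S1; S0-c->S1; S1-a->S2; S1-b->S2; S1-c->S2; S2-a->S3; S2-b->S3; S2-c->S3; S3-a->S4; S3-b->S4; S3-c->S4; S4-a->S0; S4-b->S0; S4-c->S0

Only the length mod 5 matters, so use a 5-cycle: from any state, every input symbol moves to the next state, wrapping S4 back to S0. Mark S1 accepting.
A 5-state machine:
        a   b   c  
>  S0   S1  S1  S1 
 * S1   S2  S2  S2 
   S2   S3  S3  S3 
   S3   S4  S4  S4 
   S4   S0  S0  S0 
(> = start, * = accepting)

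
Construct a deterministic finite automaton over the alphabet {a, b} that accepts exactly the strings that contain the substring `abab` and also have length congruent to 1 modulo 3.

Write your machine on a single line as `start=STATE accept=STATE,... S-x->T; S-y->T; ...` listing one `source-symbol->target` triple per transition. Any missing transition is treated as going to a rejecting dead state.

start=S0; accept=S11; S0-a->S1; S0-b->S2; S1-a->S3; S1-b->S4; S2-a->S3; S2-b->S5; S3-a->S6; S3-b->S7; S4-a->S8; S4-b->S0; S5-a->S6; S5-b->S0; S6-a->S1; S6-b->S9; S7-a->S10; S7-b->S2; S8-a->S1; S8-b->S11; S9-a->S12; S9-b->S5; S10-a->S3; S10-b->S13; S11-a->S13; S11-b->S13; S12-a->S6; S12-b->S14; S13-a->S14; S13-b->S14; S14-a->S11; S14-b->S11

Build one automaton per condition and run them in lockstep. One (5 states) tracks whether and how much of `abab` has been seen; the other (3 states) tracks the input length modulo 3. Each combined state is a pair, one component from each; accept when both components accept.
A 15-state machine:
          a    b  
>  S0     S1   S2 
   S1     S3   S4 
   S2     S3   S5 
   S3     S6   S7 
   S4     S8   S0 
   S5     S6   S0 
   S6     S1   S9 
   S7    S10   S2 
   S8     S1  S11 
   S9    S12   S5 
   S10    S3  S13 
 * S11   S13  S13 
   S12    S6  S14 
   S13   S14  S14 
   S14   S11  S11 
(> = start, * = accepting)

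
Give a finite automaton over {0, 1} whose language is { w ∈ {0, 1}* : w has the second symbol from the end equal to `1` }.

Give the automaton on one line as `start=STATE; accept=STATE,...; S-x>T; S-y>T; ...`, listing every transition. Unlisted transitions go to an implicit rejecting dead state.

start=S0; accept=S5,S6; S0-0>S1; S0-1>S2; S1-0>S3; S1-1>S4; S2-0>S5; S2-1>S6; S3-0>S3; S3-1>S4; S4-0>S5; S4-1>S6; S5-0>S3; S5-1>S4; S6-0>S5; S6-1>S6

Because acceptance depends on a position counted from the end, the machine has to buffer the most recent 2 symbols. Make each state the string of the last up-to-2 symbols read; on input `x` shift the window left and append `x`. Accept when the buffered window has length 2 and begins with `1`.
A 7-state machine:
        0   1  
>  S0   S1  S2 
   S1   S3  S4 
   S2   S5  S6 
   S3   S3  S4 
   S4   S5  S6 
 * S5   S3  S4 
 * S6   S5  S6 
(> = start, * = accepting)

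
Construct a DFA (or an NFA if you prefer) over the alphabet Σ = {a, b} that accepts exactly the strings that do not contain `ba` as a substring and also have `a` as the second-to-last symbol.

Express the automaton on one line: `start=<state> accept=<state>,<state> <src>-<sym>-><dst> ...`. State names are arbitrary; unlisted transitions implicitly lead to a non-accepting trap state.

start=q0 accept=q3,q4 q0-a->q1 q0-b->q2 q1-a->q3 q1-b->q4 q2-a->q5 q2-b->q6 q3-a->q3 q3-b->q4 q4-a->q5 q4-b->q6 q5-a->q7 q5-b->q8 q6-a->q5 q6-b->q6 q7-a->q7 q7-b->q8 q8-a->q5 q8-b->q9 q9-a->q5 q9-b->q9

Handle the two conditions separately and then intersect. One (3 states) tracks partial matches of the forbidden pattern `ba`; the other (7 states) tracks the last 2 symbols read. Each combined state is a pair, one component from each; accept when both components accept.
        a   b  
>  q0   q1  q2 
   q1   q3  q4 
   q2   q5  q6 
 * q3   q3  q4 
 * q4   q5  q6 
   q5   q7  q8 
   q6   q5  q6 
   q7   q7  q8 
   q8   q5  q9 
   q9   q5  q9 
(> = start, * = accepting)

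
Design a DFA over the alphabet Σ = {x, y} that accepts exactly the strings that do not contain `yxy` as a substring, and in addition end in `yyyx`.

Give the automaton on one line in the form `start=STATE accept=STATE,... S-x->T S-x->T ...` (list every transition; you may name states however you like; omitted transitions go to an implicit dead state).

start=q0 accept=q6 q0-x->q0 q0-y->q1 q1-x->q2 q1-y->q3 q2-x->q0 q2-y->q4 q3-x->q2 q3-y->q5 q4-x->q4 q4-y->q4 q5-x->q6 q5-y->q5 q6-x->q0 q6-y->q4

Handle the two conditions separately and then intersect. The first has 4 states tracking partial matches of the forbidden pattern `yxy`; the second has 5 states tracking how much of the suffix `yyyx` has currently been matched. A product state is a pair (one from each), accepting exactly when both do. Equivalent product states are then merged.
7 states suffice.
        x   y  
>  q0   q0  q1 
   q1   q2  q3 
   q2   q0  q4 
   q3   q2  q5 
   q4   q4  q4 
   q5   q6  q5 
 * q6   q0  q4 
(> = start, * = accepting)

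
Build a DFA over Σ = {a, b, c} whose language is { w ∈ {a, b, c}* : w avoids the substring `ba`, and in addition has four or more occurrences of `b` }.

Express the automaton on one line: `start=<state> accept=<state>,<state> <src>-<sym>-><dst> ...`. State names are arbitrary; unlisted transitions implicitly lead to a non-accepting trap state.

Run two small machines in parallel and take their product. The first has 3 states tracking partial matches of the forbidden pattern `ba`; the second has 6 states tracking the count of `b`s, saturating at 5. A product state is a pair (one from each), accepting exactly when both do. After merging equivalent states the machine shrinks.
        a   b   c  
>  s0   s0  s1  s0 
   s1   s2  s3  s4 
   s2   s2  s2  s2 
   s3   s2  s5  s6 
   s4   s4  s3  s4 
   s5   s2  s7  s8 
   s6   s6  s5  s6 
 * s7   s2  s7  s9 
   s8   s8  s7  s8 
 * s9   s9  s7  s9 
(> = start, * = accepting)

start=s0 accept=s7,s9 s0-a->s0 s0-b->s1 s0-c->s0 s1-a->s2 s1-b->s3 s1-c->s4 s2-a->s2 s2-b->s2 s2-c->s2 s3-a->s2 s3-b->s5 s3-c->s6 s4-a->s4 s4-b->s3 s4-c->s4 s5-a->s2 s5-b->s7 s5-c->s8 s6-a->s6 s6-b->s5 s6-c->s6 s7-a->s2 s7-b->s7 s7-c->s9 s8-a->s8 s8-b->s7 s8-c->s8 s9-a->s9 s9-b->s7 s9-c->s9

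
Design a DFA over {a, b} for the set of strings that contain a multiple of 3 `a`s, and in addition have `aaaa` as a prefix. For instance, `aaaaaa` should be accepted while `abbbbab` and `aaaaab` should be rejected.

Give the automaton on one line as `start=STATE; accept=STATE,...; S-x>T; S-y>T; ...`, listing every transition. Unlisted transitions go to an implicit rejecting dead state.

Build one automaton per condition and run them in lockstep. The first has 3 states tracking the count of `a`s modulo 3; the second has 6 states tracking whether the input so far still matches the prefix `aaaa`. A product state is a pair (one from each), accepting exactly when both do. After merging equivalent states the machine shrinks.
8 states suffice.
        a   b  
>  q0   q1  q2 
   q1   q3  q2 
   q2   q2  q2 
   q3   q4  q2 
   q4   q5  q2 
   q5   q6  q5 
   q6   q7  q6 
 * q7   q5  q7 
(> = start, * = accepting)

start=q0; accept=q7; q0-a>q1; q0-b>q2; q1-a>q3; q1-b>q2; q2-a>q2; q2-b>q2; q3-a>q4; q3-b>q2; q4-a>q5; q4-b>q2; q5-a>q6; q5-b>q5; q6-a>q7; q6-b>q6; q7-a>q5; q7-b>q7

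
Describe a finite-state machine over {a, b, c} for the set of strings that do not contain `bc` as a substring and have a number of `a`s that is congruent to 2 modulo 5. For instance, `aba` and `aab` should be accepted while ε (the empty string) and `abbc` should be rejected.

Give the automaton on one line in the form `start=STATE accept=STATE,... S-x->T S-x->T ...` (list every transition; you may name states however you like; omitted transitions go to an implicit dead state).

Handle the two conditions separately and then intersect. The first has 3 states tracking partial matches of the forbidden pattern `bc`; the second has 5 states tracking the count of `a`s modulo 5. A product state is a pair (one from each), accepting exactly when both do. Equivalent product states are then merged.
With 11 states:
          a    b    c  
>  q0     q1   q2   q0 
   q1     q3   q4   q1 
   q2     q1   q2   q5 
 * q3     q6   q7   q3 
   q4     q3   q4   q5 
   q5     q5   q5   q5 
   q6     q8   q9   q6 
 * q7     q6   q7   q5 
   q8     q0  q10   q8 
   q9     q8   q9   q5 
   q10    q0  q10   q5 
(> = start, * = accepting)

start=q0 accept=q3,q7 q0-a->q1 q0-b->q2 q0-c->q0 q1-a->q3 q1-b->q4 q1-c->q1 q2-a->q1 q2-b->q2 q2-c->q5 q3-a->q6 q3-b->q7 q3-c->q3 q4-a->q3 q4-b->q4 q4-c->q5 q5-a->q5 q5-b->q5 q5-c->q5 q6-a->q8 q6-b->q9 q6-c->q6 q7-a->q6 q7-b->q7 q7-c->q5 q8-a->q0 q8-b->q10 q8-c->q8 q9-a->q8 q9-b->q9 q9-c->q5 q10-a->q0 q10-b->q10 q10-c->q5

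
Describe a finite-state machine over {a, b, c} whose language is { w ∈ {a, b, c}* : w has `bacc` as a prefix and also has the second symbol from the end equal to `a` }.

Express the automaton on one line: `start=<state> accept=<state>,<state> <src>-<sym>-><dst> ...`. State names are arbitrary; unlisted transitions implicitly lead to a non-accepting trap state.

start=q0 accept=q7,q8 q0-a->q1 q0-b->q2 q0-c->q1 q1-a->q1 q1-b->q1 q1-c->q1 q2-a->q3 q2-b->q1 q2-c->q1 q3-a->q1 q3-b->q1 q3-c->q4 q4-a->q1 q4-b->q1 q4-c->q5 q5-a->q6 q5-b->q5 q5-c->q5 q6-a->q7 q6-b->q8 q6-c->q8 q7-a->q7 q7-b->q8 q7-c->q8 q8-a->q6 q8-b->q5 q8-c->q5

Handle the two conditions separately and then intersect. One (6 states) tracks whether the input so far still matches the prefix `bacc`; the other (13 states) tracks the last 2 symbols read. Each combined state is a pair, one component from each; accept when both components accept. After merging equivalent states the machine shrinks.
A 9-state machine:
        a   b   c  
>  q0   q1  q2  q1 
   q1   q1  q1  q1 
   q2   q3  q1  q1 
   q3   q1  q1  q4 
   q4   q1  q1  q5 
   q5   q6  q5  q5 
   q6   q7  q8  q8 
 * q7   q7  q8  q8 
 * q8   q6  q5  q5 
(> = start, * = accepting)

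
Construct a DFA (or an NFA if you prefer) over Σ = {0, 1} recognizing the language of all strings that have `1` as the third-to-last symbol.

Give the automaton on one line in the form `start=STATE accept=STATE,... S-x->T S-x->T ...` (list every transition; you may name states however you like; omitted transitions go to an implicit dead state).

Because acceptance depends on a position counted from the end, the machine has to buffer the most recent 3 symbols. Make each state the string of the last up-to-3 symbols read; on input `x` shift the window left and append `x`. Accept when the buffered window has length 3 and begins with `1`.
A 15-state machine:
       0  1 
>  A   B  C 
   B   D  E 
   C   F  G 
   D   H  I 
   E   J  K 
   F   L  M 
   G   N  O 
   H   H  I 
   I   J  K 
   J   L  M 
   K   N  O 
 * L   H  I 
 * M   J  K 
 * N   L  M 
 * O   N  O 
(> = start, * = accepting)

start=A accept=L,M,N,O A-0->B A-1->C B-0->D B-1->E C-0->F C-1->G D-0->H D-1->I E-0->J E-1->K F-0->L F-1->M G-0->N G-1->O H-0->H H-1->I I-0->J I-1->K J-0->L J-1->M K-0->N K-1->O L-0->H L-1->I M-0->J M-1->K N-0->L N-1->M O-0->N O-1->O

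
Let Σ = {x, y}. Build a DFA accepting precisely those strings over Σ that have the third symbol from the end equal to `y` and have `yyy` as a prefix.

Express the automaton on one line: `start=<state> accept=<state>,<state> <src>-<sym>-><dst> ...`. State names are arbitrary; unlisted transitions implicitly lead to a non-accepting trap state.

Run two small machines in parallel and take their product. One (15 states) tracks the last 3 symbols read; the other (5 states) tracks whether the input so far still matches the prefix `yyy`. Each combined state is a pair, one component from each; accept when both components accept.
With 23 states:
          x    y  
>  s0     s1   s2 
   s1     s3   s4 
   s2     s5   s6 
   s3     s7   s8 
   s4     s9  s10 
   s5    s11  s12 
   s6    s13  s14 
   s7     s7   s8 
   s8     s9  s10 
   s9    s11  s12 
   s10   s13  s15 
   s11    s7   s8 
   s12    s9  s10 
   s13   s11  s12 
 * s14   s16  s14 
   s15   s13  s15 
 * s16   s17  s18 
 * s17   s19  s20 
 * s18   s21  s22 
   s19   s19  s20 
   s20   s21  s22 
   s21   s17  s18 
   s22   s16  s14 
(> = start, * = accepting)

start=s0 accept=s14,s16,s17,s18 s0-x->s1 s0-y->s2 s1-x->s3 s1-y->s4 s2-x->s5 s2-y->s6 s3-x->s7 s3-y->s8 s4-x->s9 s4-y->s10 s5-x->s11 s5-y->s12 s6-x->s13 s6-y->s14 s7-x->s7 s7-y->s8 s8-x->s9 s8-y->s10 s9-x->s11 s9-y->s12 s10-x->s13 s10-y->s15 s11-x->s7 s11-y->s8 s12-x->s9 s12-y->s10 s13-x->s11 s13-y->s12 s14-x->s16 s14-y->s14 s15-x->s13 s15-y->s15 s16-x->s17 s16-y->s18 s17-x->s19 s17-y->s20 s18-x->s21 s18-y->s22 s19-x->s19 s19-y->s20 s20-x->s21 s20-y->s22 s21-x->s17 s21-y->s18 s22-x->s16 s22-y->s14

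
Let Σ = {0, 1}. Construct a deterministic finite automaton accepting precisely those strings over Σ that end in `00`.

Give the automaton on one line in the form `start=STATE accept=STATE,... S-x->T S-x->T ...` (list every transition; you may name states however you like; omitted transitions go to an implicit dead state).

Let each state record the length of the longest suffix of the input read so far that is also a prefix of `00`. q1 means the last symbol is `0`; q2 means the last 2 symbols are `00`. Accept only at q2, where the string currently ends in `00`.
        0   1  
>  q0   q1  q0 
   q1   q2  q0 
 * q2   q2  q0 
(> = start, * = accepting)

start=q0 accept=q2 q0-0->q1 q0-1->q0 q1-0->q2 q1-1->q0 q2-0->q2 q2-1->q0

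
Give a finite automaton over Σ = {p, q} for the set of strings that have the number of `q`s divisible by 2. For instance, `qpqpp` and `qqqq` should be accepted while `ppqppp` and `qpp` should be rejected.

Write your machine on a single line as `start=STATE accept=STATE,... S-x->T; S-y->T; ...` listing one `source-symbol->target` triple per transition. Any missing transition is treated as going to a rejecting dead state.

Keep the running count of `q`s modulo 2: each `q` advances along the cycle S0 → S1 → S0 while other symbols loop. Accept at S0.
A 2-state machine:
        p   q  
>* S0   S0  S1 
   S1   S1  S0 
(> = start, * = accepting)

start=S0; accept=S0; S0-p->S0; S0-q->S1; S1-p->S1; S1-q->S0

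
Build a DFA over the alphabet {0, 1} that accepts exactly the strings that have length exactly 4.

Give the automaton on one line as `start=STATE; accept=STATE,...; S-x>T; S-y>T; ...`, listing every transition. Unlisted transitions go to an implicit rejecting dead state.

start=q0; accept=q4; q0-0>q1; q0-1>q1; q1-0>q2; q1-1>q2; q2-0>q3; q2-1>q3; q3-0>q4; q3-1>q4; q4-0>q5; q4-1>q5; q5-0>q5; q5-1>q5

Count input length up to 5: every symbol moves from q0 toward q5, which means 'more than 4' and absorbs. Accept from {q4}.
A 6-state machine:
        0   1  
>  q0   q1  q1 
   q1   q2  q2 
   q2   q3  q3 
   q3   q4  q4 
 * q4   q5  q5 
   q5   q5  q5 
(> = start, * = accepting)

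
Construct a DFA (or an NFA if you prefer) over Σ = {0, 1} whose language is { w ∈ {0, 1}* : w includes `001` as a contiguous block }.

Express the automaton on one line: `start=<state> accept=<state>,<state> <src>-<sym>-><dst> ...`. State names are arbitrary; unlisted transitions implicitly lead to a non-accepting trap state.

start=s0 accept=s3 s0-0->s1 s0-1->s0 s1-0->s2 s1-1->s0 s2-0->s2 s2-1->s3 s3-0->s3 s3-1->s3

Track how much of `001` has been matched so far: state s0 is no progress, s3 is the absorbing accept state reached once `001` has occurred. Intermediate states record partial matches; on a mismatch, fall back to the longest reusable overlap.
4 states suffice.
        0   1  
>  s0   s1  s0 
   s1   s2  s0 
   s2   s2  s3 
 * s3   s3  s3 
(> = start, * = accepting)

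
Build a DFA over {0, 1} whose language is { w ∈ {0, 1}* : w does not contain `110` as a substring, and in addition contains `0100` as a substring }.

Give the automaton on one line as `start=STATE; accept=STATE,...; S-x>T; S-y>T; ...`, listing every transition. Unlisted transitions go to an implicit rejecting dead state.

Run two small machines in parallel and take their product. One (4 states) tracks partial matches of the forbidden pattern `110`; the other (5 states) tracks whether and how much of `0100` has been seen. Each combined state is a pair, one component from each; accept when both components accept. Minimizing collapses redundant product states.
9 states suffice.
        0   1  
>  s0   s1  s2 
   s1   s1  s3 
   s2   s1  s4 
   s3   s5  s4 
   s4   s4  s4 
   s5   s6  s3 
 * s6   s6  s7 
 * s7   s6  s8 
 * s8   s4  s8 
(> = start, * = accepting)

start=s0; accept=s6,s7,s8; s0-0>s1; s0-1>s2; s1-0>s1; s1-1>s3; s2-0>s1; s2-1>s4; s3-0>s5; s3-1>s4; s4-0>s4; s4-1>s4; s5-0>s6; s5-1>s3; s6-0>s6; s6-1>s7; s7-0>s6; s7-1>s8; s8-0>s4; s8-1>s8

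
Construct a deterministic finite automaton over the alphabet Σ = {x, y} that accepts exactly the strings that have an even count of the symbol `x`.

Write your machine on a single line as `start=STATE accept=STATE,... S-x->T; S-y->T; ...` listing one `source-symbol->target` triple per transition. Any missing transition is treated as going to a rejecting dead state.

start=S0; accept=S0; S0-x->S1; S0-y->S0; S1-x->S0; S1-y->S1

Keep the running count of `x`s modulo 2: each `x` advances along the cycle S0 → S1 → S0 while other symbols loop. Accept at S0.
2 states suffice.
        x   y  
>* S0   S1  S0 
   S1   S0  S1 
(> = start, * = accepting)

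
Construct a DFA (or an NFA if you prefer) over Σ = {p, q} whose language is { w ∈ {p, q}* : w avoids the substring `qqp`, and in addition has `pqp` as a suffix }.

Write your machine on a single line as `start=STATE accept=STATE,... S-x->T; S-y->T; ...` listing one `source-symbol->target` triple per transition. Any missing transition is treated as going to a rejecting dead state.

start=A; accept=F; A-p->B; A-q->C; B-p->B; B-q->D; C-p->B; C-q->E; D-p->F; D-q->E; E-p->G; E-q->E; F-p->B; F-q->D; G-p->G; G-q->H; H-p->I; H-q->J; I-p->G; I-q->H; J-p->G; J-q->J

Handle the two conditions separately and then intersect. The first has 4 states tracking partial matches of the forbidden pattern `qqp`; the second has 4 states tracking how much of the suffix `pqp` has currently been matched. A product state is a pair (one from each), accepting exactly when both do.
A 10-state machine:
       p  q 
>  A   B  C 
   B   B  D 
   C   B  E 
   D   F  E 
   E   G  E 
 * F   B  D 
   G   G  H 
   H   I  J 
   I   G  H 
   J   G  J 
(> = start, * = accepting)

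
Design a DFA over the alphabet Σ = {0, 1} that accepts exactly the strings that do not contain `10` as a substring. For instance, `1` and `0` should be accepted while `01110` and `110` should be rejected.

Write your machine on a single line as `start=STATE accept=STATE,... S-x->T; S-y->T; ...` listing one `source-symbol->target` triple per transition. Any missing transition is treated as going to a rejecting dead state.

This is the complement of 'contains `10`'. Use the same substring-matching states — s0 through s2 holding how much of `10` has just been matched — but flip the accepting set: everything except the trap s2 accepts.
A 3-state machine:
        0   1  
>* s0   s0  s1 
 * s1   s2  s1 
   s2   s2  s2 
(> = start, * = accepting)

start=s0; accept=s0,s1; s0-0->s0; s0-1->s1; s1-0->s2; s1-1->s1; s2-0->s2; s2-1->s2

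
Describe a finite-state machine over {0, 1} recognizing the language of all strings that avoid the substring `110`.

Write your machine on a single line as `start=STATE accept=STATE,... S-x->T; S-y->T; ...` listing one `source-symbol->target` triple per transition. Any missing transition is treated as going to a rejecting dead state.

start=q0; accept=q0,q1,q2; q0-0->q0; q0-1->q1; q1-0->q0; q1-1->q2; q2-0->q3; q2-1->q2; q3-0->q3; q3-1->q3

This is the complement of 'contains `110`'. Use the same substring-matching states — q0 through q3 holding how much of `110` has just been matched — but flip the accepting set: everything except the trap q3 accepts.
With 4 states:
        0   1  
>* q0   q0  q1 
 * q1   q0  q2 
 * q2   q3  q2 
   q3   q3  q3 
(> = start, * = accepting)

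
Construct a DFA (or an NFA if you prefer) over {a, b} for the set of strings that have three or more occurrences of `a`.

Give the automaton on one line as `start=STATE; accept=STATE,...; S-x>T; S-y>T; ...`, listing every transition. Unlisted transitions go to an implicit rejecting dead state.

start=q0; accept=q3,q4; q0-a>q1; q0-b>q0; q1-a>q2; q1-b>q1; q2-a>q3; q2-b>q2; q3-a>q4; q3-b>q3; q4-a>q4; q4-b>q4

Count `a`s, saturating at 4: states q0 through q3 mean 0 through 3 `a`s seen; q4 means more than 3. Each `a` increments (capped at q4); other symbols loop. Accept from {q3, q4}.
With 5 states:
        a   b  
>  q0   q1  q0 
   q1   q2  q1 
   q2   q3  q2 
 * q3   q4  q3 
 * q4   q4  q4 
(> = start, * = accepting)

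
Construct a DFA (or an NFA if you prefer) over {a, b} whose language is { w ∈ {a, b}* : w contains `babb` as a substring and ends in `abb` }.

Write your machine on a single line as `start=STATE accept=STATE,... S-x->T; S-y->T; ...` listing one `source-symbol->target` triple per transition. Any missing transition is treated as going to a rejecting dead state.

Handle the two conditions separately and then intersect. The first has 5 states tracking whether and how much of `babb` has been seen; the second has 4 states tracking how much of the suffix `abb` has currently been matched. A product state is a pair (one from each), accepting exactly when both do.
11 states suffice.
          a    b  
>  S0     S1   S2 
   S1     S1   S3 
   S2     S4   S2 
   S3     S4   S5 
   S4     S1   S6 
   S5     S4   S2 
   S6     S4   S7 
 * S7     S8   S9 
   S8     S8  S10 
   S9     S8   S9 
   S10    S8   S7 
(> = start, * = accepting)

start=S0; accept=S7; S0-a->S1; S0-b->S2; S1-a->S1; S1-b->S3; S2-a->S4; S2-b->S2; S3-a->S4; S3-b->S5; S4-a->S1; S4-b->S6; S5-a->S4; S5-b->S2; S6-a->S4; S6-b->S7; S7-a->S8; S7-b->S9; S8-a->S8; S8-b->S10; S9-a->S8; S9-b->S9; S10-a->S8; S10-b->S7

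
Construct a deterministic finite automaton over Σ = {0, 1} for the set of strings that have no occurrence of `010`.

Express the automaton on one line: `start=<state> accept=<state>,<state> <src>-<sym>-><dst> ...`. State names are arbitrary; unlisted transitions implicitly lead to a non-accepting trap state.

Track partial matches of the forbidden pattern `010`. State S3 is a dead state reached once `010` has occurred; every other state accepts. S0 means no part of `010` is currently matched.
4 states suffice.
        0   1  
>* S0   S1  S0 
 * S1   S1  S2 
 * S2   S3  S0 
   S3   S3  S3 
(> = start, * = accepting)

start=S0 accept=S0,S1,S2 S0-0->S1 S0-1->S0 S1-0->S1 S1-1->S2 S2-0->S3 S2-1->S0 S3-0->S3 S3-1->S3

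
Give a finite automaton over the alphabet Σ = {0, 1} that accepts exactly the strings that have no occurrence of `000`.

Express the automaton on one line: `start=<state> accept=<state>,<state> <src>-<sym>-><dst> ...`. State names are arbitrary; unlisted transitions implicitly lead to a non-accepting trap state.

start=s0 accept=s0,s1,s2 s0-0->s1 s0-1->s0 s1-0->s2 s1-1->s0 s2-0->s3 s2-1->s0 s3-0->s3 s3-1->s3

Track partial matches of the forbidden pattern `000`. State s3 is a dead state reached once `000` has occurred; every other state accepts. s0 means no part of `000` is currently matched.
A 4-state machine:
        0   1  
>* s0   s1  s0 
 * s1   s2  s0 
 * s2   s3  s0 
   s3   s3  s3 
(> = start, * = accepting)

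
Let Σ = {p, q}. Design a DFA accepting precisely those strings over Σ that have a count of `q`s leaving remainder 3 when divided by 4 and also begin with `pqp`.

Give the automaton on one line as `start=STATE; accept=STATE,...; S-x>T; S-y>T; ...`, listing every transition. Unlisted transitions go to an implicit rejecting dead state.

Build one automaton per condition and run them in lockstep. The first has 4 states tracking the count of `q`s modulo 4; the second has 5 states tracking whether the input so far still matches the prefix `pqp`. A product state is a pair (one from each), accepting exactly when both do.
With 11 states:
          p    q  
>  s0     s1   s2 
   s1     s3   s4 
   s2     s2   s5 
   s3     s3   s2 
   s4     s6   s5 
   s5     s5   s7 
   s6     s6   s8 
   s7     s7   s3 
   s8     s8   s9 
 * s9     s9  s10 
   s10   s10   s6 
(> = start, * = accepting)

start=s0; accept=s9; s0-p>s1; s0-q>s2; s1-p>s3; s1-q>s4; s2-p>s2; s2-q>s5; s3-p>s3; s3-q>s2; s4-p>s6; s4-q>s5; s5-p>s5; s5-q>s7; s6-p>s6; s6-q>s8; s7-p>s7; s7-q>s3; s8-p>s8; s8-q>s9; s9-p>s9; s9-q>s10; s10-p>s10; s10-q>s6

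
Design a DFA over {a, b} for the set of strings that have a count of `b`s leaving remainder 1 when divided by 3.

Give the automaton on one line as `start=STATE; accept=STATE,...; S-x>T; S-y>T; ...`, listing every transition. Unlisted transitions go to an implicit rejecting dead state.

Keep the running count of `b`s modulo 3: each `b` advances along the cycle q0 → q1 → q2 → q0 while other symbols loop. Accept at q1.
3 states suffice.
        a   b  
>  q0   q0  q1 
 * q1   q1  q2 
   q2   q2  q0 
(> = start, * = accepting)

start=q0; accept=q1; q0-a>q0; q0-b>q1; q1-a>q1; q1-b>q2; q2-a>q2; q2-b>q0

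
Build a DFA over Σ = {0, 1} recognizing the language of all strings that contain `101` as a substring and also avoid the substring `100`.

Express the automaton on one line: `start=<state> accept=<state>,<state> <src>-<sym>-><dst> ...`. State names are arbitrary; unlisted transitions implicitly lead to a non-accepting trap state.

Run two small machines in parallel and take their product. The first has 4 states tracking whether and how much of `101` has been seen; the second has 4 states tracking partial matches of the forbidden pattern `100`. A product state is a pair (one from each), accepting exactly when both do. Equivalent product states are then merged.
A 6-state machine:
       0  1 
>  A   A  B 
   B   C  B 
   C   D  E 
   D   D  D 
 * E   F  E 
 * F   D  E 
(> = start, * = accepting)

start=A accept=E,F A-0->A A-1->B B-0->C B-1->B C-0->D C-1->E D-0->D D-1->D E-0->F E-1->E F-0->D F-1->E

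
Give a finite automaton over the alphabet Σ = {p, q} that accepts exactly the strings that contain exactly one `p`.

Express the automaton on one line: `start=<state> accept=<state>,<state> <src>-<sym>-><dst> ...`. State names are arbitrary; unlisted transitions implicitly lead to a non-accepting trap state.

start=S0 accept=S1 S0-p->S1 S0-q->S0 S1-p->S2 S1-q->S1 S2-p->S2 S2-q->S2

Count `p`s, saturating at 2: state S0 means no `p` yet, S1 means one `p` seen, S2 means more than one. Each `p` increments (capped at S2); other symbols loop. Accept from {S1}.
        p   q  
>  S0   S1  S0 
 * S1   S2  S1 
   S2   S2  S2 
(> = start, * = accepting)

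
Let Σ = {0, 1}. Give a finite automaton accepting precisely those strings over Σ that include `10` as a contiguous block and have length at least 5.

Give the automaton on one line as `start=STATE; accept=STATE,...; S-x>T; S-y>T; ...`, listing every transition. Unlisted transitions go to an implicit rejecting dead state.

Handle the two conditions separately and then intersect. One (3 states) tracks whether and how much of `10` has been seen; the other (7 states) tracks the input length, saturating at 6. Each combined state is a pair, one component from each; accept when both components accept.
18 states suffice.
          0    1  
>  q0     q1   q2 
   q1     q3   q4 
   q2     q5   q4 
   q3     q6   q7 
   q4     q8   q7 
   q5     q8   q8 
   q6     q9  q10 
   q7    q11  q10 
   q8    q11  q11 
   q9    q12  q13 
   q10   q14  q13 
   q11   q14  q14 
   q12   q15  q16 
   q13   q17  q16 
 * q14   q17  q17 
   q15   q15  q16 
   q16   q17  q16 
 * q17   q17  q17 
(> = start, * = accepting)

start=q0; accept=q14,q17; q0-0>q1; q0-1>q2; q1-0>q3; q1-1>q4; q2-0>q5; q2-1>q4; q3-0>q6; q3-1>q7; q4-0>q8; q4-1>q7; q5-0>q8; q5-1>q8; q6-0>q9; q6-1>q10; q7-0>q11; q7-1>q10; q8-0>q11; q8-1>q11; q9-0>q12; q9-1>q13; q10-0>q14; q10-1>q13; q11-0>q14; q11-1>q14; q12-0>q15; q12-1>q16; q13-0>q17; q13-1>q16; q14-0>q17; q14-1>q17; q15-0>q15; q15-1>q16; q16-0>q17; q16-1>q16; q17-0>q17; q17-1>q17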